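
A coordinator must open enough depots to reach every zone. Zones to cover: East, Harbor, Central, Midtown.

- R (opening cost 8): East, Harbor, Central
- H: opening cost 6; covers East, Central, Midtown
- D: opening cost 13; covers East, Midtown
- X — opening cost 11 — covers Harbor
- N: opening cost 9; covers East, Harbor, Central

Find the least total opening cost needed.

14

Choose R and H: together they cover East, Harbor, Central, Midtown — every zone.
Total opening cost: 8 + 6 = 14.
No cover costs less than 14.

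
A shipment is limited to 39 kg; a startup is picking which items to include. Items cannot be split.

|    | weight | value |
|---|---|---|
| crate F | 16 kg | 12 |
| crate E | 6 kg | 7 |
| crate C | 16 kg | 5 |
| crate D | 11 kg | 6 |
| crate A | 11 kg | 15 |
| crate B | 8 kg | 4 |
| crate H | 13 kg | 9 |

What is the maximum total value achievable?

35

This is a 0-1 knapsack instance.
crate F + crate E + crate A: weight 16 + 6 + 11 = 33 ≤ 39, value 12 + 7 + 15 = 34.
crate E + crate A + crate B + crate H: weight 6 + 11 + 8 + 13 = 38 ≤ 39, value 7 + 15 + 4 + 9 = 35.
crate F + crate D + crate A: weight 16 + 11 + 11 = 38 ≤ 39, value 12 + 6 + 15 = 33.
Best is crate E, crate A, crate B, and crate H with total value 35.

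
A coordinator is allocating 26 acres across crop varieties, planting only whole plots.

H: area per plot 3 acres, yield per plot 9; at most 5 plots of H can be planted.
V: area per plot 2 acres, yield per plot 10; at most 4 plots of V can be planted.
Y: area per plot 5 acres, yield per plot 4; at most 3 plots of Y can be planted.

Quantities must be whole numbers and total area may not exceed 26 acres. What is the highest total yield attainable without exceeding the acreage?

Take 5×H and 4×V: area 23 ≤ 26, yield 5·9 + 4·10 = 85.
V has the best ratio (10/2) and is taken to its limit of 4; remaining capacity is filled optimally with the others.

85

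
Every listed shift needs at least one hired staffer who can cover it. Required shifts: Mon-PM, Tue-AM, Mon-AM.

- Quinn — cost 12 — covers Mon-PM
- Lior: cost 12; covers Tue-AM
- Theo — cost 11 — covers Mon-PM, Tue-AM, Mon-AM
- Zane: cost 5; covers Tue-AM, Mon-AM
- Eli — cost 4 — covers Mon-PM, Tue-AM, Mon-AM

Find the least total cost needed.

Eli alone covers Mon-PM, Tue-AM, Mon-AM — every shift.
Total cost: 4.
No cover costs less than 4.

4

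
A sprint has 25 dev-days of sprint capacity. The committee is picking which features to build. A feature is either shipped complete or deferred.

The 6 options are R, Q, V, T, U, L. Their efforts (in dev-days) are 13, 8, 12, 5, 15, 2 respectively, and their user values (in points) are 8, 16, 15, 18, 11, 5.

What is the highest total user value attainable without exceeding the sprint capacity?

Allowing fractional choices, the relaxed optimum would be about 51.5, but features are indivisible.
Q + V + T: effort 8 + 12 + 5 = 25 ≤ 25, user value 16 + 15 + 18 = 49.
V + T + L: effort 12 + 5 + 2 = 19 ≤ 25, user value 15 + 18 + 5 = 38.
Q + T + L: effort 8 + 5 + 2 = 15 ≤ 25, user value 16 + 18 + 5 = 39.
Best is Q, V, and T with total user value 49.

49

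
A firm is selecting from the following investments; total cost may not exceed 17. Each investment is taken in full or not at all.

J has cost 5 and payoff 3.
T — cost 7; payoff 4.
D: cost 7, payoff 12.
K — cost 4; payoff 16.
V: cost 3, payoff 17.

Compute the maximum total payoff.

45

Take D, K, and V: cost 7 + 4 + 3 = 14 ≤ 17, payoff 12 + 16 + 17 = 45.
No other feasible combination does better.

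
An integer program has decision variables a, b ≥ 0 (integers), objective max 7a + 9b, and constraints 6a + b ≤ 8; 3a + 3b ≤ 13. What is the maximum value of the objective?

36

(a,b)=(0,4): 6·0+1·4=4≤8, 3·0+3·4=12≤13, objective 36.
(a,b)=(0,3): 6·0+1·3=3≤8, 3·0+3·3=9≤13, objective 27.
Maximum is 36 at (a,b)=(0,4).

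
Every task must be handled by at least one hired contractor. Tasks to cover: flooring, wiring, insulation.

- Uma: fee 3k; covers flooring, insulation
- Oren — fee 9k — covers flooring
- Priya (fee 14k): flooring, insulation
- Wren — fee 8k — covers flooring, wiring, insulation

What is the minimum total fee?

The greedy cost-per-new-task heuristic would pick Uma and Wren for 11, but a cheaper cover exists.
Wren alone covers flooring, wiring, insulation — every task.
Total fee: 8.
No cover costs less than 8.

8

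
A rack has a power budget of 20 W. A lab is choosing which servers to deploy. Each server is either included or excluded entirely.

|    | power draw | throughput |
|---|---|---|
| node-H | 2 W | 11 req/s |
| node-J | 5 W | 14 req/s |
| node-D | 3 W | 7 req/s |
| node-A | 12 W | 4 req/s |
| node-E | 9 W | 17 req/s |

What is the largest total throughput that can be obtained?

49

Take node-H, node-J, node-D, and node-E: power draw 2 + 5 + 3 + 9 = 19 ≤ 20, throughput 11 + 14 + 7 + 17 = 49.
No other feasible combination does better.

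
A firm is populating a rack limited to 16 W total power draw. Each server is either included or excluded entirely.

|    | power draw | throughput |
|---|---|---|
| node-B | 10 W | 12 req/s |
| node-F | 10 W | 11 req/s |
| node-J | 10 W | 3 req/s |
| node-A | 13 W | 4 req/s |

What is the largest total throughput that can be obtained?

12

This is a 0-1 knapsack instance.
Allowing fractional choices, the relaxed optimum would be about 18.6, but servers are indivisible.
node-B: power draw 10 ≤ 16, throughput 12.
node-F: power draw 10 ≤ 16, throughput 11.
Best is node-B with total throughput 12.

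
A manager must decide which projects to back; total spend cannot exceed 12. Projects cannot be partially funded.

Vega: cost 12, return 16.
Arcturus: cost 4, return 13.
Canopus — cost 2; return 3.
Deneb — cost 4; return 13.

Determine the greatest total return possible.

29

Take Arcturus, Canopus, and Deneb: cost 4 + 2 + 4 = 10 ≤ 12, return 13 + 3 + 13 = 29.
No other feasible combination does better.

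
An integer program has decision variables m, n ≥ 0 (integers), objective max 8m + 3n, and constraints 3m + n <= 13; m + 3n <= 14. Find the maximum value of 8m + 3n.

35

The continuous relaxation peaks at (3.12, 3.62) with value 35.88; rounding to a feasible lattice point costs some objective.
(m,n)=(4,1): 3·4+1·1=13≤13, 1·4+3·1=7≤14, objective 35.
(m,n)=(3,3): 3·3+1·3=12≤13, 1·3+3·3=12≤14, objective 33.
(m,n)=(4,0): 3·4+1·0=12≤13, 1·4+3·0=4≤14, objective 32.
No feasible integer point exceeds 35.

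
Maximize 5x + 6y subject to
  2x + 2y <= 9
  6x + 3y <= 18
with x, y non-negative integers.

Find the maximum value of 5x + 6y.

24

The continuous relaxation peaks at (0, 4.5) with value 27.00; rounding to a feasible lattice point costs some objective.
(x,y)=(0,4): 2·0+2·4=8≤9, 6·0+3·4=12≤18, objective 24.
(x,y)=(1,3): 2·1+2·3=8≤9, 6·1+3·3=15≤18, objective 23.
(x,y)=(0,3): 2·0+2·3=6≤9, 6·0+3·3=9≤18, objective 18.
Maximum is 24 at (x,y)=(0,4).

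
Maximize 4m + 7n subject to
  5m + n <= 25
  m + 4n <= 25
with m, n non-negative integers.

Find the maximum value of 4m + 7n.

(m,n)=(4,5) is feasible, giving 51.
(m,n)=(3,5) is feasible, giving 47.
(m,n)=(4,4) is feasible, giving 44.
Maximum is 51 at (m,n)=(4,5).

51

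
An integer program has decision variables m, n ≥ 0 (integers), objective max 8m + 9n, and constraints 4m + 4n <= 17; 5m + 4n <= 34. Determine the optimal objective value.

36

The continuous relaxation peaks at (0, 4.25) with value 38.25; rounding to a feasible lattice point costs some objective.
(m,n)=(0,4): 4·0+4·4=16≤17, 5·0+4·4=16≤34, objective 36.
(m,n)=(1,3): 4·1+4·3=16≤17, 5·1+4·3=17≤34, objective 35.
(m,n)=(0,3): 4·0+4·3=12≤17, 5·0+4·3=12≤34, objective 27.
The best lattice point is (0,4), giving 36.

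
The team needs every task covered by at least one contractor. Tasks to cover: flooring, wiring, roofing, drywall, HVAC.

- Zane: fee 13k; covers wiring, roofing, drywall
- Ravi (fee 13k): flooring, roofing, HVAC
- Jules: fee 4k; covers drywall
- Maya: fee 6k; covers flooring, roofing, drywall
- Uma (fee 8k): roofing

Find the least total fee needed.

26

The greedy cost-per-new-task heuristic would pick Maya, Zane, and Ravi for 32, but a cheaper cover exists.
Choose Zane and Ravi: together they cover flooring, wiring, roofing, drywall, HVAC — every task.
Total fee: 13 + 13 = 26.
No cover costs less than 26.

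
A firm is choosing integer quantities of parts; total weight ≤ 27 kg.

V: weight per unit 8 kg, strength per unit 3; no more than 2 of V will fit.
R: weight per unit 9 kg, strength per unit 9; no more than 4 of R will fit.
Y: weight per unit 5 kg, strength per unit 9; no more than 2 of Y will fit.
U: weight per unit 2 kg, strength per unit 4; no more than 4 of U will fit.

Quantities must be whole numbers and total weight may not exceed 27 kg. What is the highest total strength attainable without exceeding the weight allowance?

43

1×R, 2×Y, and 3×U: weight 25 ≤ 27, strength 1·9 + 2·9 + 3·4 = 39.
1×R, 2×Y, and 4×U: weight 27 ≤ 27, strength 1·9 + 2·9 + 4·4 = 43.
Best is 43.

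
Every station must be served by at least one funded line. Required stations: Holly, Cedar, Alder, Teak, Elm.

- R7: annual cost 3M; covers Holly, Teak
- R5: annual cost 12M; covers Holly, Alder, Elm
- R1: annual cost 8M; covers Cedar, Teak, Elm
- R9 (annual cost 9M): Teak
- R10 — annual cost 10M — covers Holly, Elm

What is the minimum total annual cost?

20

This is a weighted set-cover instance.
The greedy cost-per-new-station heuristic would pick R7, R1, and R5 for 23, but a cheaper cover exists.
Choose R5 and R1: together they cover Holly, Cedar, Alder, Teak, Elm — every station.
Total annual cost: 12 + 8 = 20.
No cover costs less than 20.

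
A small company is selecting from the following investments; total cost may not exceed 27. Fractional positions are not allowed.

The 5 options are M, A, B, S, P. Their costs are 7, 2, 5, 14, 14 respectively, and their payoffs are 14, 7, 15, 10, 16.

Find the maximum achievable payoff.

M + B + P: cost 7 + 5 + 14 = 26 ≤ 27, payoff 14 + 15 + 16 = 45.
A + B + P: cost 2 + 5 + 14 = 21 ≤ 27, payoff 7 + 15 + 16 = 38.
M + B + S: cost 7 + 5 + 14 = 26 ≤ 27, payoff 14 + 15 + 10 = 39.
Best is M, B, and P with total payoff 45.

45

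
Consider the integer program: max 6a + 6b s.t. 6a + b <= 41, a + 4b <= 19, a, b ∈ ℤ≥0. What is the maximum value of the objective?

54

Relaxing integrality, the LP optimum is 56.87 at (a,b) = (6.3, 3.17), which is not an integer point.
(a,b)=(6,3): 6·6+1·3=39≤41, 1·6+4·3=18≤19, objective 54.
(a,b)=(5,3): 6·5+1·3=33≤41, 1·5+4·3=17≤19, objective 48.
No feasible integer point exceeds 54.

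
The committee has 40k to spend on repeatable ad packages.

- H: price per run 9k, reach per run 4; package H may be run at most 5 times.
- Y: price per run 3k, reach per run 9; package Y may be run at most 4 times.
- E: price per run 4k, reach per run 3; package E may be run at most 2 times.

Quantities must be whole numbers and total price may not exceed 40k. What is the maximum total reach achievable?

Take 2×H, 4×Y, and 2×E: price 38 ≤ 40, reach 2·4 + 4·9 + 2·3 = 50.
Y has the best ratio (9/3) and is taken to its limit of 4; remaining capacity is filled optimally with the others.

50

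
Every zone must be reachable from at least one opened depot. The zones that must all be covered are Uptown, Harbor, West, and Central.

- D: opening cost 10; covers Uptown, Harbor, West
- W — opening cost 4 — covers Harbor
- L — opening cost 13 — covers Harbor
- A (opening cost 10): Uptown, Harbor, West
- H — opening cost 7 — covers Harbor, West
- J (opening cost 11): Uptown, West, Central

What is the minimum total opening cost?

The greedy cost-per-new-zone heuristic would pick D and J for 21, but a cheaper cover exists.
Choose W and J: together they cover Uptown, Harbor, West, Central — every zone.
Total opening cost: 4 + 11 = 15.
No cover costs less than 15.

15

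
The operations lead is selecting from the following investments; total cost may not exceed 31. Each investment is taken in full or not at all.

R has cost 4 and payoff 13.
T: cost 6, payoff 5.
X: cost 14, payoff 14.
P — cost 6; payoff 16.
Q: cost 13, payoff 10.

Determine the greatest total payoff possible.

Allowing fractional choices, the relaxed optimum would be about 48.8, but investments are indivisible.
R + T + P + Q: cost 4 + 6 + 6 + 13 = 29 ≤ 31, payoff 13 + 5 + 16 + 10 = 44.
R + T + X + P: cost 4 + 6 + 14 + 6 = 30 ≤ 31, payoff 13 + 5 + 14 + 16 = 48.
Best is R, T, X, and P with total payoff 48.

48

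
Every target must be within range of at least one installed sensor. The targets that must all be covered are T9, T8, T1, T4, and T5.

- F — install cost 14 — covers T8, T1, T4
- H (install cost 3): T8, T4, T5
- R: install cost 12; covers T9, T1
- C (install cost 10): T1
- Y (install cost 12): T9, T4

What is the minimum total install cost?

Choose H and R: together they cover T9, T8, T1, T4, T5 — every target.
Total install cost: 3 + 12 = 15.
No cover costs less than 15.

15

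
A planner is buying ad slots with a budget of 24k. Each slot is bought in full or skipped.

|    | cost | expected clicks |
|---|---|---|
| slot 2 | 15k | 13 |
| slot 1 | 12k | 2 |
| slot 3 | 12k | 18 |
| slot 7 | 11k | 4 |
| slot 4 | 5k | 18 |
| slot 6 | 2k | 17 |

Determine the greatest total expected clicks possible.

53

Allowing fractional choices, the relaxed optimum would be about 57.3, but ad slots are indivisible.
slot 2 + slot 4 + slot 6: cost 15 + 5 + 2 = 22 ≤ 24, expected clicks 13 + 18 + 17 = 48.
slot 3 + slot 4 + slot 6: cost 12 + 5 + 2 = 19 ≤ 24, expected clicks 18 + 18 + 17 = 53.
Best is slot 3, slot 4, and slot 6 with total expected clicks 53.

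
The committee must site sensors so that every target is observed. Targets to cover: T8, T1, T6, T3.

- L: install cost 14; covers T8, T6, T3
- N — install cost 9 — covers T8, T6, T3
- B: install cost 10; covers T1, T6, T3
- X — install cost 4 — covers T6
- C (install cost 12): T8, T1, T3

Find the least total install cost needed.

16

Choose X and C: together they cover T8, T1, T6, T3 — every target.
Total install cost: 4 + 12 = 16.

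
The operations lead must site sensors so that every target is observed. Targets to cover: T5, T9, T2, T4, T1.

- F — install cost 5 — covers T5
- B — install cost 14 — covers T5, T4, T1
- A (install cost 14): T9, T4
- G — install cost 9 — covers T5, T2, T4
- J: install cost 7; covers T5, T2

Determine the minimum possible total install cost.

35

The greedy cost-per-new-target heuristic would pick G, B, and A for 37, but a cheaper cover exists.
Choose B, A, and J: together they cover T5, T9, T2, T4, T1 — every target.
Total install cost: 14 + 14 + 7 = 35.
No cover costs less than 35.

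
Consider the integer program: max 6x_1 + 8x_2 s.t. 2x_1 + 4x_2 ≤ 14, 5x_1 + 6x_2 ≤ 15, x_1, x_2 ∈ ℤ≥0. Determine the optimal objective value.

18

Relaxing integrality, the LP optimum is 20.00 at (x_1,x_2) = (0, 2.5), which is not an integer point.
(x_1,x_2)=(3,0): 2·3+4·0=6≤14, 5·3+6·0=15≤15, objective 18.
(x_1,x_2)=(0,2): 2·0+4·2=8≤14, 5·0+6·2=12≤15, objective 16.
No feasible integer point exceeds 18.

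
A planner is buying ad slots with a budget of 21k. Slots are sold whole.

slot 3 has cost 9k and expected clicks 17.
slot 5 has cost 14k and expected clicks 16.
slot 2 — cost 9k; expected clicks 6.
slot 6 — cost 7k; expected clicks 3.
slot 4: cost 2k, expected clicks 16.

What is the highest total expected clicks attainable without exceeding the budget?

39

This is an integer program with binary decision variables.
Allowing fractional choices, the relaxed optimum would be about 44.4, but ad slots are indivisible.
slot 3 + slot 4: cost 9 + 2 = 11 ≤ 21, expected clicks 17 + 16 = 33.
slot 3 + slot 6 + slot 4: cost 9 + 7 + 2 = 18 ≤ 21, expected clicks 17 + 3 + 16 = 36.
slot 3 + slot 2 + slot 4: cost 9 + 9 + 2 = 20 ≤ 21, expected clicks 17 + 6 + 16 = 39.
Best is slot 3, slot 2, and slot 4 with total expected clicks 39.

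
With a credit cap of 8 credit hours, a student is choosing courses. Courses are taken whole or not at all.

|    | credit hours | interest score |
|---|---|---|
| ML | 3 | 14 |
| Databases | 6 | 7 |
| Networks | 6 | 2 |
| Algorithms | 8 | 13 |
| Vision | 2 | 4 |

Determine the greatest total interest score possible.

18

ML + Vision: credit hours 3 + 2 = 5 ≤ 8, interest score 14 + 4 = 18.
ML: credit hours 3 ≤ 8, interest score 14.
Best is ML and Vision with total interest score 18.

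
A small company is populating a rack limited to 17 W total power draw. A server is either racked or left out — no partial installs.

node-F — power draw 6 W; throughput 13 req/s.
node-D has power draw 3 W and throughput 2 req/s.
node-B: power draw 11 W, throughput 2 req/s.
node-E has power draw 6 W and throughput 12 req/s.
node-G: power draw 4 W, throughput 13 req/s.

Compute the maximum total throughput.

38

This is an integer program with binary decision variables.
Allowing fractional choices, the relaxed optimum would be about 38.7, but servers are indivisible.
node-F + node-D + node-G: power draw 6 + 3 + 4 = 13 ≤ 17, throughput 13 + 2 + 13 = 28.
node-D + node-E + node-G: power draw 3 + 6 + 4 = 13 ≤ 17, throughput 2 + 12 + 13 = 27.
node-F + node-E + node-G: power draw 6 + 6 + 4 = 16 ≤ 17, throughput 13 + 12 + 13 = 38.
Best is node-F, node-E, and node-G with total throughput 38.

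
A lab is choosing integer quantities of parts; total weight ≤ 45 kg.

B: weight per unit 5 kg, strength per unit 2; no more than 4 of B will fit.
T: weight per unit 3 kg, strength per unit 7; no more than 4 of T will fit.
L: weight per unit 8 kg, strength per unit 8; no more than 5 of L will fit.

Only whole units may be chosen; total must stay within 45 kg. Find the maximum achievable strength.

T has the best ratio (7/3); taking only T gives at most 4×7 = 28 (stopped by the supply cap of 4).
Mixing does better — 4×T and 4×L: weight 44 ≤ 45, strength 4·7 + 4·8 = 60.

60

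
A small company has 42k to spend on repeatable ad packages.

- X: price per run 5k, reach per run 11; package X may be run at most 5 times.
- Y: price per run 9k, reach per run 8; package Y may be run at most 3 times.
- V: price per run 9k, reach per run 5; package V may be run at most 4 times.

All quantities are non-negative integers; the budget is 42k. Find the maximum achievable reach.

This is a bounded integer knapsack.
4×X and 2×Y: price 38 ≤ 42, reach 4·11 + 2·8 = 60.
5×X and 1×Y: price 34 ≤ 42, reach 5·11 + 1·8 = 63.
Best is 63.

63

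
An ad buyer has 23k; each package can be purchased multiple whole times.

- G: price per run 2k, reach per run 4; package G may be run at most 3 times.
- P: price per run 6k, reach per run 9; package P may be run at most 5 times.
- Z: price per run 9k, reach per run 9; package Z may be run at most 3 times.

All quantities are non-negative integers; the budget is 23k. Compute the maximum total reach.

35

G has the best ratio (4/2); taking only G gives at most 3×4 = 12 (stopped by the supply cap of 3).
Mixing does better — 2×G and 3×P: price 22 ≤ 23, reach 2·4 + 3·9 = 35.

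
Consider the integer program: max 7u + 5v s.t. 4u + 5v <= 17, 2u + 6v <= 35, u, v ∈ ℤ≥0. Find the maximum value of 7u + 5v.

The continuous relaxation peaks at (4.25, 0) with value 29.75; rounding to a feasible lattice point costs some objective.
(u,v)=(4,0) is feasible, giving 28.
(u,v)=(3,1) is feasible, giving 26.
(u,v)=(3,0) is feasible, giving 21.
The best lattice point is (4,0), giving 28.

28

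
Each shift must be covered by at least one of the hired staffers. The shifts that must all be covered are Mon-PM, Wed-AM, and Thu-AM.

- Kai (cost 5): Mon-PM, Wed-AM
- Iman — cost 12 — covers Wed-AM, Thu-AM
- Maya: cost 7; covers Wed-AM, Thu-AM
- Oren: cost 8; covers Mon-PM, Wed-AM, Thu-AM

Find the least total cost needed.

8

This is a weighted set-cover instance.
The greedy cost-per-new-shift heuristic would pick Kai and Maya for 12, but a cheaper cover exists.
Oren alone covers Mon-PM, Wed-AM, Thu-AM — every shift.
Total cost: 8.
No cover costs less than 8.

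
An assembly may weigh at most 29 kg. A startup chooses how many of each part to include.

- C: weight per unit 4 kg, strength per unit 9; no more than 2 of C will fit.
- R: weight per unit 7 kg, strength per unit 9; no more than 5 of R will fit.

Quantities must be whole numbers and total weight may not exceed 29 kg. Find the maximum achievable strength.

45

This is a bounded integer knapsack.
Take 2×C and 3×R: weight 29 ≤ 29, strength 2·9 + 3·9 = 45.
C has the best ratio (9/4) and is taken to its limit of 2; remaining capacity is filled optimally with the others.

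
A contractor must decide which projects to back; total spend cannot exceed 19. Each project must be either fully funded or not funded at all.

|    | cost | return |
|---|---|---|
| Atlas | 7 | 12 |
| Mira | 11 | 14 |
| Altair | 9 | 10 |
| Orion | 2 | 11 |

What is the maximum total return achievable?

33

Mira + Orion: cost 11 + 2 = 13 ≤ 19, return 14 + 11 = 25.
Atlas + Mira: cost 7 + 11 = 18 ≤ 19, return 12 + 14 = 26.
Atlas + Altair + Orion: cost 7 + 9 + 2 = 18 ≤ 19, return 12 + 10 + 11 = 33.
Best is Atlas, Altair, and Orion with total return 33.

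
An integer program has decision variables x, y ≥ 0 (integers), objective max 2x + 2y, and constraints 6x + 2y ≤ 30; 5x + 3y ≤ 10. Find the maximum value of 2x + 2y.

6

(x,y)=(0,3): 6·0+2·3=6≤30, 5·0+3·3=9≤10, objective 6.
(x,y)=(0,2): 6·0+2·2=4≤30, 5·0+3·2=6≤10, objective 4.
No feasible integer point exceeds 6.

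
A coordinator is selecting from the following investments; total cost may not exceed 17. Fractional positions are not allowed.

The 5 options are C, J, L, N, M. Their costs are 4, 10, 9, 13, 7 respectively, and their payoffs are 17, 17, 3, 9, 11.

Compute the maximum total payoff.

34

C + M: cost 4 + 7 = 11 ≤ 17, payoff 17 + 11 = 28.
J + M: cost 10 + 7 = 17 ≤ 17, payoff 17 + 11 = 28.
C + J: cost 4 + 10 = 14 ≤ 17, payoff 17 + 17 = 34.
Best is C and J with total payoff 34.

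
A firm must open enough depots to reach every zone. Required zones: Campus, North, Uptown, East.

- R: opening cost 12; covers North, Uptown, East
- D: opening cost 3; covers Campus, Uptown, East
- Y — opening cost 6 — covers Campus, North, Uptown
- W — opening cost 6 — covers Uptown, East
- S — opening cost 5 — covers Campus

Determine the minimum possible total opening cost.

9

This is an integer covering problem.
Choose D and Y: together they cover Campus, North, Uptown, East — every zone.
Total opening cost: 3 + 6 = 9.
No cover costs less than 9.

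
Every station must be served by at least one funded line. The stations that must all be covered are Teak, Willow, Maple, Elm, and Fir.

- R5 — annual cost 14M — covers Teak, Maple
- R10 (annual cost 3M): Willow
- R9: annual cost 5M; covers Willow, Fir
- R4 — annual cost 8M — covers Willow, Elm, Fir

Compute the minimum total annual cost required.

Choose R5 and R4: together they cover Teak, Willow, Maple, Elm, Fir — every station.
Total annual cost: 14 + 8 = 22.

22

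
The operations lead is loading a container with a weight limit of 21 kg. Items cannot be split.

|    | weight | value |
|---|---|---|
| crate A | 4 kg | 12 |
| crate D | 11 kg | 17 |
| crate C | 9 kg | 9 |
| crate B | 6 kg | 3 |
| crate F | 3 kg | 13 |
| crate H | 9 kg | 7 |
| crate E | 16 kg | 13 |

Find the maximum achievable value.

42

Take crate A, crate D, and crate F: weight 4 + 11 + 3 = 18 ≤ 21, value 12 + 17 + 13 = 42.
No other feasible combination does better.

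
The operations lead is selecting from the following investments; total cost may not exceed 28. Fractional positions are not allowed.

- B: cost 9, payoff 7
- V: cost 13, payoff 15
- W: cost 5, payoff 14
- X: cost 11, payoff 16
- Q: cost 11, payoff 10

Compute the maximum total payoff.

Treat it as a binary knapsack problem.
B + W + X: cost 9 + 5 + 11 = 25 ≤ 28, payoff 7 + 14 + 16 = 37.
W + X + Q: cost 5 + 11 + 11 = 27 ≤ 28, payoff 14 + 16 + 10 = 40.
Best is W, X, and Q with total payoff 40.

40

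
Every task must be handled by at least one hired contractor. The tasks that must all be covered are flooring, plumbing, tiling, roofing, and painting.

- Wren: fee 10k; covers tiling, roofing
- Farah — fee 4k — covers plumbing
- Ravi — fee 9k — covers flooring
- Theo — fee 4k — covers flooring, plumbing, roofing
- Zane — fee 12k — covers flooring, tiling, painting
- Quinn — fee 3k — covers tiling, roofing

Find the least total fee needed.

16

This is a weighted set-cover instance.
The greedy cost-per-new-task heuristic would pick Theo, Quinn, and Zane for 19, but a cheaper cover exists.
Choose Theo and Zane: together they cover flooring, plumbing, tiling, roofing, painting — every task.
Total fee: 4 + 12 = 16.
No cover costs less than 16.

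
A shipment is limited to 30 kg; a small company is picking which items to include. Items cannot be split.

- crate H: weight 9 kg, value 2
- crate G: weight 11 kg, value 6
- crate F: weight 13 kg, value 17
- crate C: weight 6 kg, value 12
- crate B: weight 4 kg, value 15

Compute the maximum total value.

Take crate F, crate C, and crate B: weight 13 + 6 + 4 = 23 ≤ 30, value 17 + 12 + 15 = 44.
No other feasible combination does better.

44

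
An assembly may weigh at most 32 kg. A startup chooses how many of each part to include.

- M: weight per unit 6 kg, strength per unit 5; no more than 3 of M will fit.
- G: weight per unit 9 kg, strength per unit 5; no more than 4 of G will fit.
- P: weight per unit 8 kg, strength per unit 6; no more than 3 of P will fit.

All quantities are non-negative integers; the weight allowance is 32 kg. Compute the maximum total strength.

23

Take 1×M and 3×P: weight 30 ≤ 32, strength 1·5 + 3·6 = 23.
No other integer combination yields more.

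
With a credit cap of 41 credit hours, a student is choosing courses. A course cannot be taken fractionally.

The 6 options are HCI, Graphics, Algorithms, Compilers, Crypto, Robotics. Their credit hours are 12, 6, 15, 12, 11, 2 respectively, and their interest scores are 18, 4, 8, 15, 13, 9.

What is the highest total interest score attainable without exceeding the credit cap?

55

Allowing fractional choices, the relaxed optimum would be about 57.7, but courses are indivisible.
HCI + Algorithms + Compilers + Robotics: credit hours 12 + 15 + 12 + 2 = 41 ≤ 41, interest score 18 + 8 + 15 + 9 = 50.
HCI + Graphics + Compilers + Crypto: credit hours 12 + 6 + 12 + 11 = 41 ≤ 41, interest score 18 + 4 + 15 + 13 = 50.
HCI + Compilers + Crypto + Robotics: credit hours 12 + 12 + 11 + 2 = 37 ≤ 41, interest score 18 + 15 + 13 + 9 = 55.
Best is HCI, Compilers, Crypto, and Robotics with total interest score 55.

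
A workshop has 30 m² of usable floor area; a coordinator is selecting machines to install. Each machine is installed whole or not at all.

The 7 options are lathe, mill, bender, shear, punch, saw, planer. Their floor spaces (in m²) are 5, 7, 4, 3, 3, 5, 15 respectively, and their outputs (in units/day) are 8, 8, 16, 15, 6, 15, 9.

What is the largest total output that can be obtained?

68

bender + shear + punch + saw + planer: floor space 4 + 3 + 3 + 5 + 15 = 30 ≤ 30, output 16 + 15 + 6 + 15 + 9 = 61.
lathe + mill + bender + shear + saw: floor space 5 + 7 + 4 + 3 + 5 = 24 ≤ 30, output 8 + 8 + 16 + 15 + 15 = 62.
lathe + mill + bender + shear + punch + saw: floor space 5 + 7 + 4 + 3 + 3 + 5 = 27 ≤ 30, output 8 + 8 + 16 + 15 + 6 + 15 = 68.
Best is lathe, mill, bender, shear, punch, and saw with total output 68.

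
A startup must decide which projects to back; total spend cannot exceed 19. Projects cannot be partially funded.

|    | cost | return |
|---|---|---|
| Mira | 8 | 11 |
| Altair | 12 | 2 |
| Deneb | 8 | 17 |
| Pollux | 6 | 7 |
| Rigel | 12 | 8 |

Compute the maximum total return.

Treat it as a binary knapsack problem.
Take Mira and Deneb: cost 8 + 8 = 16 ≤ 19, return 11 + 17 = 28.
No other feasible combination does better.

28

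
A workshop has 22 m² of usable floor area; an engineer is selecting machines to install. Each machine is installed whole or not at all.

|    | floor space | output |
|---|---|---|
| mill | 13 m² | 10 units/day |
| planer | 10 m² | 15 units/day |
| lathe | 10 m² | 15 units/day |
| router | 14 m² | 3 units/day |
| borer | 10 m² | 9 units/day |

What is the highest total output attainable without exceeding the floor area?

30

This is an integer program with binary decision variables.
Take planer and lathe: floor space 10 + 10 = 20 ≤ 22, output 15 + 15 = 30.
No other feasible combination does better.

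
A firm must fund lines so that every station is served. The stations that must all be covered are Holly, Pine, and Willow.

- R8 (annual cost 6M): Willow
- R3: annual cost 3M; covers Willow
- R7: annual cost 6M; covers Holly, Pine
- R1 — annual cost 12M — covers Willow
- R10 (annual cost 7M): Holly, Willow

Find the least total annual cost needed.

This is a weighted set-cover instance.
Choose R3 and R7: together they cover Holly, Pine, Willow — every station.
Total annual cost: 3 + 6 = 9.
No cover costs less than 9.

9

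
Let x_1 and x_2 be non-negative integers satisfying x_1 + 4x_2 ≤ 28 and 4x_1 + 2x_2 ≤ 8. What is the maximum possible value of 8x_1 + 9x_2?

36

(x_1,x_2)=(0,4): 1·0+4·4=16≤28, 4·0+2·4=8≤8, objective 36.
(x_1,x_2)=(0,3): 1·0+4·3=12≤28, 4·0+2·3=6≤8, objective 27.
Maximum is 36 at (x_1,x_2)=(0,4).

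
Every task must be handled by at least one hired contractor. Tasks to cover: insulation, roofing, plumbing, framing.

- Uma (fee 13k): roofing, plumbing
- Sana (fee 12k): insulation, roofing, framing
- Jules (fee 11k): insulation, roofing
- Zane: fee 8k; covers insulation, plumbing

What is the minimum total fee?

Choose Sana and Zane: together they cover insulation, roofing, plumbing, framing — every task.
Total fee: 12 + 8 = 20.
No cover costs less than 20.

20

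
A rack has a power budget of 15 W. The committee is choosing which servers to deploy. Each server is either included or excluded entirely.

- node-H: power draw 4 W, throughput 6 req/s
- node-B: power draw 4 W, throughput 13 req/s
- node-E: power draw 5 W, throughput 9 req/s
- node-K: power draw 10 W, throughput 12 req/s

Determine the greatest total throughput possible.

28

Take node-H, node-B, and node-E: power draw 4 + 4 + 5 = 13 ≤ 15, throughput 6 + 13 + 9 = 28.
No other feasible combination does better.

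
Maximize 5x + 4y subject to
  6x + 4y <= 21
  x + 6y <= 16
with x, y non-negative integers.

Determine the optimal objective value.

18

(x,y)=(2,2): 6·2+4·2=20≤21, 1·2+6·2=14≤16, objective 18.
(x,y)=(2,1): 6·2+4·1=16≤21, 1·2+6·1=8≤16, objective 14.
(x,y)=(1,2): 6·1+4·2=14≤21, 1·1+6·2=13≤16, objective 13.
No feasible integer point exceeds 18.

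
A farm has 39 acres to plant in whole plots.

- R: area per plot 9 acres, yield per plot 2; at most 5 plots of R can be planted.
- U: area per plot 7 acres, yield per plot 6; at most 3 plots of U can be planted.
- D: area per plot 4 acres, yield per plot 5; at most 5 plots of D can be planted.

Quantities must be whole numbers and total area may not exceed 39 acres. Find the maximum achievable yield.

38

This is a bounded integer knapsack.
3×U and 4×D: area 37 ≤ 39, yield 3·6 + 4·5 = 38.
2×U and 5×D: area 34 ≤ 39, yield 2·6 + 5·5 = 37.
Best is 38.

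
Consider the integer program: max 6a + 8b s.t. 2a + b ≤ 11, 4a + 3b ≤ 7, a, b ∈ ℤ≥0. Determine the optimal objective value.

16

(a,b)=(0,2) is feasible, giving 16.
(a,b)=(1,1) is feasible, giving 14.
(a,b)=(0,1) is feasible, giving 8.
No feasible integer point exceeds 16.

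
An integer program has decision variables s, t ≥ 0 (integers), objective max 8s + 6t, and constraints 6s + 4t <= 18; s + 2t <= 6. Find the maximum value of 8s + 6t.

24

The continuous relaxation peaks at (1.5, 2.25) with value 25.50; rounding to a feasible lattice point costs some objective.
(s,t)=(3,0): 6·3+4·0=18≤18, 1·3+2·0=3≤6, objective 24.
(s,t)=(2,1): 6·2+4·1=16≤18, 1·2+2·1=4≤6, objective 22.
The best lattice point is (3,0), giving 24.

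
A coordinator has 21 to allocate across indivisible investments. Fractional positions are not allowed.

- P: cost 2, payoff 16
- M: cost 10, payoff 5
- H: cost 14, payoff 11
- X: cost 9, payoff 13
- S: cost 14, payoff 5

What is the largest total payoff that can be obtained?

34

This is an integer program with binary decision variables.
Allowing fractional choices, the relaxed optimum would be about 36.9, but investments are indivisible.
P + X: cost 2 + 9 = 11 ≤ 21, payoff 16 + 13 = 29.
P + M + X: cost 2 + 10 + 9 = 21 ≤ 21, payoff 16 + 5 + 13 = 34.
P + H: cost 2 + 14 = 16 ≤ 21, payoff 16 + 11 = 27.
Best is P, M, and X with total payoff 34.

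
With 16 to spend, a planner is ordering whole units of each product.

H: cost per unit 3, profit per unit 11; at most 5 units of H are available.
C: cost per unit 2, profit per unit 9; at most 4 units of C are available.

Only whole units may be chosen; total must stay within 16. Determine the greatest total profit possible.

Take 4×H and 2×C: cost 16 ≤ 16, profit 4·11 + 2·9 = 62.
No other integer combination yields more.

62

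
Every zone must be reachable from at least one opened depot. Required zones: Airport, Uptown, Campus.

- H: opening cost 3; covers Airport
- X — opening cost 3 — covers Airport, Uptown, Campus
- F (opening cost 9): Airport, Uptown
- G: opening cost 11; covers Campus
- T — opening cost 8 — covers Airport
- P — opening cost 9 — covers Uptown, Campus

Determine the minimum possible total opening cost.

X alone covers Airport, Uptown, Campus — every zone.
Total opening cost: 3.
No cover costs less than 3.

3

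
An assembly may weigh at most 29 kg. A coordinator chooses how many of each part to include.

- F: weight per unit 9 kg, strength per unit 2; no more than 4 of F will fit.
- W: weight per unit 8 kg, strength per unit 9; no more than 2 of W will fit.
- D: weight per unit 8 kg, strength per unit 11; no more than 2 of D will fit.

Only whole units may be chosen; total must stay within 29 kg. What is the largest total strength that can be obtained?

D has the best ratio (11/8); taking only D gives at most 2×11 = 22 (stopped by the supply cap of 2).
Mixing does better — 1×W and 2×D: weight 24 ≤ 29, strength 1·9 + 2·11 = 31.

31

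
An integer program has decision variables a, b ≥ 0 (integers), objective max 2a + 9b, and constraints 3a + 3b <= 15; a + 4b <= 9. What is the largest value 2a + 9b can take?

20

Relaxing integrality, the LP optimum is 20.25 at (a,b) = (0, 2.25), which is not an integer point.
(a,b)=(1,2) is feasible, giving 20.
(a,b)=(0,2) is feasible, giving 18.
(a,b)=(2,1) is feasible, giving 13.
The best lattice point is (1,2), giving 20.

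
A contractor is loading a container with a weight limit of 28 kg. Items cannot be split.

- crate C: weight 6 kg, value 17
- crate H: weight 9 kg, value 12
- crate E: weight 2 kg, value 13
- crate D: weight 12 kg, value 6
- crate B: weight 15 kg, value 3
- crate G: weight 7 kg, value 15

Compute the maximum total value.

57

Treat it as a binary knapsack problem.
Allowing fractional choices, the relaxed optimum would be about 59.0, but items are indivisible.
crate C + crate E + crate D + crate G: weight 6 + 2 + 12 + 7 = 27 ≤ 28, value 17 + 13 + 6 + 15 = 51.
crate C + crate H + crate E + crate G: weight 6 + 9 + 2 + 7 = 24 ≤ 28, value 17 + 12 + 13 + 15 = 57.
Best is crate C, crate H, crate E, and crate G with total value 57.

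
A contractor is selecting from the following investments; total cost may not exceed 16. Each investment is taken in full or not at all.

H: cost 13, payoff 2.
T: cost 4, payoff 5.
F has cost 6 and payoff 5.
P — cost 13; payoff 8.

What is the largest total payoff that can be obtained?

T: cost 4 ≤ 16, payoff 5.
T + F: cost 4 + 6 = 10 ≤ 16, payoff 5 + 5 = 10.
P: cost 13 ≤ 16, payoff 8.
Best is T and F with total payoff 10.

10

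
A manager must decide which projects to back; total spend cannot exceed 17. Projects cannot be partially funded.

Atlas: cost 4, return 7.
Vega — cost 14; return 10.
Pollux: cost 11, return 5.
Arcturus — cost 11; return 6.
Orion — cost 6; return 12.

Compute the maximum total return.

19

Take Atlas and Orion: cost 4 + 6 = 10 ≤ 17, return 7 + 12 = 19.
No other feasible combination does better.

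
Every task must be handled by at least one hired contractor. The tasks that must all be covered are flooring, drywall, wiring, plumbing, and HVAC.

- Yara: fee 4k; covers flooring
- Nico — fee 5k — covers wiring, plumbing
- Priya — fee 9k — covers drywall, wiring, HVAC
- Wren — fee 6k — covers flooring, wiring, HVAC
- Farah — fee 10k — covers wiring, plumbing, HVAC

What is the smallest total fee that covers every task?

18

This is an integer covering problem.
The greedy cost-per-new-task heuristic would pick Wren, Nico, and Priya for 20, but a cheaper cover exists.
Choose Yara, Nico, and Priya: together they cover flooring, drywall, wiring, plumbing, HVAC — every task.
Total fee: 4 + 5 + 9 = 18.
No cover costs less than 18.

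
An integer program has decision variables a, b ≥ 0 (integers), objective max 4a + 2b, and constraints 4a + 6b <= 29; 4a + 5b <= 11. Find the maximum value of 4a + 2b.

8

(a,b)=(2,0): 4·2+6·0=8≤29, 4·2+5·0=8≤11, objective 8.
(a,b)=(1,1): 4·1+6·1=10≤29, 4·1+5·1=9≤11, objective 6.
(a,b)=(1,0): 4·1+6·0=4≤29, 4·1+5·0=4≤11, objective 4.
No feasible integer point exceeds 8.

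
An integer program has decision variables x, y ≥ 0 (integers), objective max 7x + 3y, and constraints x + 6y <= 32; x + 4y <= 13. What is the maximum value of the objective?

91

(x,y)=(13,0): 1·13+6·0=13≤32, 1·13+4·0=13≤13, objective 91.
(x,y)=(12,0): 1·12+6·0=12≤32, 1·12+4·0=12≤13, objective 84.
Maximum is 91 at (x,y)=(13,0).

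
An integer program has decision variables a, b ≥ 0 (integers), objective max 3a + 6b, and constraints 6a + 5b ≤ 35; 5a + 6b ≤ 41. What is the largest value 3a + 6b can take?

(a,b)=(0,6): 6·0+5·6=30≤35, 5·0+6·6=36≤41, objective 36.
(a,b)=(1,5): 6·1+5·5=31≤35, 5·1+6·5=35≤41, objective 33.
(a,b)=(0,5): 6·0+5·5=25≤35, 5·0+6·5=30≤41, objective 30.
No feasible integer point exceeds 36.

36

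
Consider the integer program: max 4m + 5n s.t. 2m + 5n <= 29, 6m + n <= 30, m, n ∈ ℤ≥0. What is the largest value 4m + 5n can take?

36

The continuous relaxation peaks at (4.32, 4.07) with value 37.64; rounding to a feasible lattice point costs some objective.
(m,n)=(4,4): 2·4+5·4=28≤29, 6·4+1·4=28≤30, objective 36.
(m,n)=(3,4): 2·3+5·4=26≤29, 6·3+1·4=22≤30, objective 32.
(m,n)=(4,3): 2·4+5·3=23≤29, 6·4+1·3=27≤30, objective 31.
(m,n)=(3,3): 2·3+5·3=21≤29, 6·3+1·3=21≤30, objective 27.
The best lattice point is (4,4), giving 36.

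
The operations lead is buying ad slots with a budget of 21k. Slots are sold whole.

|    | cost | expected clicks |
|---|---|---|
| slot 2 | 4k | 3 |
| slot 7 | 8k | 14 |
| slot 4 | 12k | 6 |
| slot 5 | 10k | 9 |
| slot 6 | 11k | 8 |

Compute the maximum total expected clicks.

This is an integer program with binary decision variables.
Allowing fractional choices, the relaxed optimum would be about 25.2, but ad slots are indivisible.
slot 7 + slot 4: cost 8 + 12 = 20 ≤ 21, expected clicks 14 + 6 = 20.
slot 7 + slot 6: cost 8 + 11 = 19 ≤ 21, expected clicks 14 + 8 = 22.
slot 7 + slot 5: cost 8 + 10 = 18 ≤ 21, expected clicks 14 + 9 = 23.
Best is slot 7 and slot 5 with total expected clicks 23.

23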